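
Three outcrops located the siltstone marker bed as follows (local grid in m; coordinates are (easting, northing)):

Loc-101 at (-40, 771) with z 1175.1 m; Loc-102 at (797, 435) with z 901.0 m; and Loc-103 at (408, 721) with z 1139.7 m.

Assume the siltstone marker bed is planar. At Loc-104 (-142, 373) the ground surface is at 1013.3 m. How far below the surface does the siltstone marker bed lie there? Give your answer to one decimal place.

Two edge vectors: Loc-101→Loc-102 = (837, -336, -274.1), Loc-101→Loc-103 = (448, -50, -35.4).
Normal n = (Loc-101→Loc-102) × (Loc-101→Loc-103) = (-1810.6, -93167, 108678).
So ∂z/∂E = −n_x/n_z = 0.01666 and ∂z/∂N = −n_y/n_z = 0.85728.
Intercept c from Loc-101: 1175.1 + 0.67 − 660.96 = 514.81.
At (-142, 373): z_contact = −2.37 + 319.76 + 514.81 = 832.20 m.
Depth below ground = 1013.3 − 832.20 = 181.1 m.

181.1 m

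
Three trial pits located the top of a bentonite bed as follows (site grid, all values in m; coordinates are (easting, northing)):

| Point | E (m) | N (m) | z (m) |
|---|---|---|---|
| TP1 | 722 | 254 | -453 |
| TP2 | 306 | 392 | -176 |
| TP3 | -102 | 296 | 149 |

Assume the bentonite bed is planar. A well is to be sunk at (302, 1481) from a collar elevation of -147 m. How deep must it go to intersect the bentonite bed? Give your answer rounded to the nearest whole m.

277 m

Let the plane be z = a·E + b·N + c.
TP2−TP1: −416a + 138b = 277;  TP3−TP1: −824a + 42b = 602.
Solving gives a = −0.74233, b = −0.23051.
Then c = -453 − a·722 − b·254 = 141.51.
At (302, 1481): z_contact = −224.2 − 341.4 + 141.51 = -424.1 m.
Depth below ground = -147 − (-424.1) = 277 m.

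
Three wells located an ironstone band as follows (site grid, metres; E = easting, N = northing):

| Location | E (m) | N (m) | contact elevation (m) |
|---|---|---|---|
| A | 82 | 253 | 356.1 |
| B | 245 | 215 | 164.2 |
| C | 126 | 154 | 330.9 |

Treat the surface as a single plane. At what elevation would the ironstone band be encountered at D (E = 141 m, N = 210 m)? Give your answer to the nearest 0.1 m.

295.4 m

Two edge vectors: A→B = (163, -38, -191.9), A→C = (44, -99, -25.2).
Normal n = (A→B) × (A→C) = (-18040.5, -4336, -14465).
So ∂z/∂E = −n_x/n_z = −1.24718 and ∂z/∂N = −n_y/n_z = −0.29976.
Intercept c from A: 356.1 + 102.27 + 75.84 = 534.21.
At (141, 210): z = −175.9 − 62.9 + 534.21 = 295.4 m.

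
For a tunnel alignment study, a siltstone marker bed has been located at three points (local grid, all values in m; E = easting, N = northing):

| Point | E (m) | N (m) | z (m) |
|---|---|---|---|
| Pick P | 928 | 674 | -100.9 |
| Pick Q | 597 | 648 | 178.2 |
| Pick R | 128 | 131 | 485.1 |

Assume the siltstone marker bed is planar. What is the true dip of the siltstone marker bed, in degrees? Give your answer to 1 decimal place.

Let the plane be z = a·E + b·N + c.
Pick Q−Pick P: −331a − 26b = 279.1;  Pick R−Pick P: −800a − 543b = 586.
Solving gives a = −0.85769, b = 0.18444.
Gradient magnitude |∇z| = √(a² + b²) = √(0.73563 + 0.03402) = 0.87730.
True dip = arctan(0.87730) = 41.3°, dipping toward ESE (azimuth ≈ 102°).

41.3°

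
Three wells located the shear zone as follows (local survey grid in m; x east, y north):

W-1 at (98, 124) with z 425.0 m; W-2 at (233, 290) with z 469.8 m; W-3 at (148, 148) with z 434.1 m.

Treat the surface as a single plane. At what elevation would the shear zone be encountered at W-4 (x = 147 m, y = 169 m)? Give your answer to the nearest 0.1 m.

Let the plane be z = a·x + b·y + c.
W-2−W-1: 135a + 166b = 44.8;  W-3−W-1: 50a + 24b = 9.1.
Solving gives a = 0.08605, b = 0.19990.
Then c = 425 − a·98 − b·124 = 391.78.
At (147, 169): z = 12.6 + 33.8 + 391.78 = 438.2 m.

438.2 m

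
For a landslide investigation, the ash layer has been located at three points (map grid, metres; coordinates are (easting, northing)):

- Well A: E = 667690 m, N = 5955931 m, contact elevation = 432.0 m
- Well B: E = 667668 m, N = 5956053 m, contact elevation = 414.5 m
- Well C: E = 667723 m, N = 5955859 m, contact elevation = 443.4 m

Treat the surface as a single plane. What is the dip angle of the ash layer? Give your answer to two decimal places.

8.20°

Two edge vectors: Well A→Well B = (-22, 122, -17.5), Well A→Well C = (33, -72, 11.4).
Normal n = (Well A→Well B) × (Well A→Well C) = (130.8, -326.7, -2442).
So ∂z/∂E = −n_x/n_z = 0.05356 and ∂z/∂N = −n_y/n_z = −0.13378.
Gradient magnitude |∇z| = √(a² + b²) = √(0.00287 + 0.01790) = 0.14411.
True dip = arctan(0.14411) = 8.20°, dipping toward NNW (azimuth ≈ 338°).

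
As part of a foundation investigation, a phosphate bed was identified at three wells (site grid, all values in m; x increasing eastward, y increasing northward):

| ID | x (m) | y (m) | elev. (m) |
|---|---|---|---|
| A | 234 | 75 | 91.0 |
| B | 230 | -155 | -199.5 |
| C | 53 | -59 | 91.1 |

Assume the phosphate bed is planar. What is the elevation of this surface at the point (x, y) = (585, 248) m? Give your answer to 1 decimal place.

-20.3 m

Let the plane be z = a·x + b·y + c.
B−A: −4a − 230b = −290.5;  C−A: −181a − 134b = 0.1.
Solving gives a = −0.94783, b = 1.27953.
Then c = 91 − a·234 − b·75 = 216.83.
At (585, 248): z = −554.5 + 317.3 + 216.83 = -20.3 m.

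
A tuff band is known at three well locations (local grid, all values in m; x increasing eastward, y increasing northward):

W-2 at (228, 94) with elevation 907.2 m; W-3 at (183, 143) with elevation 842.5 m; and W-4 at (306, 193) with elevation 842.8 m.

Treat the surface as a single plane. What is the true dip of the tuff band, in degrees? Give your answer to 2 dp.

Two edge vectors: W-2→W-3 = (-45, 49, -64.7), W-2→W-4 = (78, 99, -64.4).
Normal n = (W-2→W-3) × (W-2→W-4) = (3249.7, -7944.6, -8277).
So ∂z/∂x = −n_x/n_z = 0.39262 and ∂z/∂y = −n_y/n_z = −0.95984.
Gradient magnitude |∇z| = √(a² + b²) = √(0.15415 + 0.92129) = 1.03704.
True dip = arctan(1.03704) = 46.04°, dipping toward NNW (azimuth ≈ 338°).

46.04°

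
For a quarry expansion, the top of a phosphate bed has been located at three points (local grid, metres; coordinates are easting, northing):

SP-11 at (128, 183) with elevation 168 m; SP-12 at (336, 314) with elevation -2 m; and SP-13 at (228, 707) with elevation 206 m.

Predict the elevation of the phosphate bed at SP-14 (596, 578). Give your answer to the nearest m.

Let the plane be z = a·easting + b·northing + c.
SP-12−SP-11: 208a + 131b = −170;  SP-13−SP-11: 100a + 524b = 38.
Solving gives a = −0.98087, b = 0.25971.
Then c = 168 − a·128 − b·183 = 246.03.
At (596, 578): z = −584.6 + 150.1 + 246.03 = -188.5 m.

-188 m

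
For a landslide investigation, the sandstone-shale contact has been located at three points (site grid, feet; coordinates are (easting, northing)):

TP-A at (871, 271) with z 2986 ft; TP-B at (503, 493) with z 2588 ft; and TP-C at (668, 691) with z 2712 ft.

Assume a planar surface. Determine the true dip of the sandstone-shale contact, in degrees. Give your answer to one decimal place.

44.7°

Let the plane be z = a·E + b·N + c.
TP-B−TP-A: −368a + 222b = −398;  TP-C−TP-A: −203a + 420b = −274.
Solving gives a = 0.97112, b = −0.18301.
Gradient magnitude |∇z| = √(a² + b²) = √(0.94308 + 0.03349) = 0.98821.
True dip = arctan(0.98821) = 44.7°, dipping toward W (azimuth ≈ 281°).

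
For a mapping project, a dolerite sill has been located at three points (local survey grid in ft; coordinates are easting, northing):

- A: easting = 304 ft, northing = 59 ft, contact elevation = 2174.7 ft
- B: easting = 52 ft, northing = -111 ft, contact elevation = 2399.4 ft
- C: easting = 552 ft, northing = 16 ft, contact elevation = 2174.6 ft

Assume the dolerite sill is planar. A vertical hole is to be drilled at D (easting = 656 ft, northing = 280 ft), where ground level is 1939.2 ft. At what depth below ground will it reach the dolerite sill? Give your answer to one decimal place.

Two edge vectors: A→B = (-252, -170, 224.7), A→C = (248, -43, -0.1).
Normal n = (A→B) × (A→C) = (9679.1, 55700.4, 52996).
So ∂z/∂easting = −n_x/n_z = −0.18264 and ∂z/∂northing = −n_y/n_z = −1.05103.
Intercept c from A: 2174.7 + 55.52 + 62.01 = 2292.23.
At (656, 280): z_contact = −119.81 − 294.29 + 2292.23 = 1878.13 ft.
Depth below ground = 1939.2 − 1878.13 = 61.1 ft.

61.1 ft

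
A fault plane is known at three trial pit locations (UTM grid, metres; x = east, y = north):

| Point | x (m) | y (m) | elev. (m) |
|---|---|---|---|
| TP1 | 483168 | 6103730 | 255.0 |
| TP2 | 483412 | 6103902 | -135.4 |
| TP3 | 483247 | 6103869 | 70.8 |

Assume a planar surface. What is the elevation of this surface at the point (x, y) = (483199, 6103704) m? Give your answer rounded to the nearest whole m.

Two edge vectors: TP1→TP2 = (244, 172, -390.4), TP1→TP3 = (79, 139, -184.2).
Normal n = (TP1→TP2) × (TP1→TP3) = (22583.2, 14103.2, 20328).
So ∂z/∂x = −n_x/n_z = −1.11094057 and ∂z/∂y = −n_y/n_z = −0.69378198.
Intercept c from TP1: 255 + 536770.94 + 4234657.86 = 4771683.79.
At (483199, 6103704): z = −536805.4 − 4234639.8 + 4771683.79 = 238.6 m.

239 m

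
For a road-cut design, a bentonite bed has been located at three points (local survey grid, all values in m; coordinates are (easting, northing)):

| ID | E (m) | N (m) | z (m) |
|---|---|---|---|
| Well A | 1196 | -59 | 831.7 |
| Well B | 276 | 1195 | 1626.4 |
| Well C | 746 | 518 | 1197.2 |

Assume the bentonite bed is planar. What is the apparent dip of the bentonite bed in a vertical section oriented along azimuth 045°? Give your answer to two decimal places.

Two edge vectors: Well A→Well B = (-920, 1254, 794.7), Well A→Well C = (-450, 577, 365.5).
Normal n = (Well A→Well B) × (Well A→Well C) = (-204.9, -21355, 33460).
So ∂z/∂E = −n_x/n_z = 0.00612 and ∂z/∂N = −n_y/n_z = 0.63822.
Unit vector along 045° is (sin 45°, cos 45°) = (0.7071, 0.7071).
Slope in that direction = a·(0.7071) + b·(0.7071) = 0.45562.
Apparent dip = arctan|0.45562| = 24.50° (true dip is 32.5°, so apparent ≤ true as expected).

24.50°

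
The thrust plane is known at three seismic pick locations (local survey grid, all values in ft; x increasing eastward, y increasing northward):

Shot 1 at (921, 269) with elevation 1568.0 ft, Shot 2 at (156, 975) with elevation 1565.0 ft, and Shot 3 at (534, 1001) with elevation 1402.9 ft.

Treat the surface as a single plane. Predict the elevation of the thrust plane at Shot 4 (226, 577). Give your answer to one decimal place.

Let the plane be z = a·x + b·y + c.
Shot 2−Shot 1: −765a + 706b = −3;  Shot 3−Shot 1: −387a + 732b = −165.1.
Solving gives a = −0.398819, b = −0.436398.
Then c = 1568 − a·921 − b·269 = 2052.70.
At (226, 577): z = −90.1 − 251.8 + 2052.70 = 1710.8 ft.

1710.8 ft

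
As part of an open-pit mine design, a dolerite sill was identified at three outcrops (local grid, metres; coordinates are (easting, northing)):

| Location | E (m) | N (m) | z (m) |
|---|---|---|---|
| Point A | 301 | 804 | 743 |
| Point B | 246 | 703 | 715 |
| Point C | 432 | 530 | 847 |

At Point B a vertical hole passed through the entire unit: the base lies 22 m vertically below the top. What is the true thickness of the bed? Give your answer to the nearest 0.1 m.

18.5 m

Two edge vectors: Point A→Point B = (-55, -101, -28), Point A→Point C = (131, -274, 104).
Normal n = (Point A→Point B) × (Point A→Point C) = (-18176, 2052, 28301).
So ∂z/∂E = −n_x/n_z = 0.64224 and ∂z/∂N = −n_y/n_z = −0.07251.
|∇z| = √(a²+b²) = 0.64632, so dip δ = arctan(0.64632) = 32.88°.
True thickness = vertical thickness × cos δ = 22 × cos 32.88° = 18.5 m.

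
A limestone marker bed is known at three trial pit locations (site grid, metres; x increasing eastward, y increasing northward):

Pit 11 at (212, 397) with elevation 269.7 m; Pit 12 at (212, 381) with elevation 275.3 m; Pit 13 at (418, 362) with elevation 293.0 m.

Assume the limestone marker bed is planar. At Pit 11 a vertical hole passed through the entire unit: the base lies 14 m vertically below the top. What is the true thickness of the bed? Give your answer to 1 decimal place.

Two edge vectors: Pit 11→Pit 12 = (0, -16, 5.6), Pit 11→Pit 13 = (206, -35, 23.3).
Normal n = (Pit 11→Pit 12) × (Pit 11→Pit 13) = (-176.8, 1153.6, 3296).
So ∂z/∂x = −n_x/n_z = 0.05364 and ∂z/∂y = −n_y/n_z = −0.35000.
|∇z| = √(a²+b²) = 0.35409, so dip δ = arctan(0.35409) = 19.50°.
True thickness = vertical thickness × cos δ = 14 × cos 19.50° = 13.2 m.

13.2 m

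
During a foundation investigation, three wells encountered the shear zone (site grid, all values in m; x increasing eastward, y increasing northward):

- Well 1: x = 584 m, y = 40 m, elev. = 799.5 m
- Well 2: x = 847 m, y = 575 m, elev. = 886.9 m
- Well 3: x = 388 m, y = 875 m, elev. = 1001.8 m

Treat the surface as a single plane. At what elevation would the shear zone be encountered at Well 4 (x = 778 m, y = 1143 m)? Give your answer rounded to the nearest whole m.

Let the plane be z = a·x + b·y + c.
Well 2−Well 1: 263a + 535b = 87.4;  Well 3−Well 1: −196a + 835b = 202.3.
Solving gives a = −0.10865, b = 0.21677.
Then c = 799.5 − a·584 − b·40 = 854.28.
At (778, 1143): z = −84.5 + 247.8 + 854.28 = 1017.5 m.

1018 m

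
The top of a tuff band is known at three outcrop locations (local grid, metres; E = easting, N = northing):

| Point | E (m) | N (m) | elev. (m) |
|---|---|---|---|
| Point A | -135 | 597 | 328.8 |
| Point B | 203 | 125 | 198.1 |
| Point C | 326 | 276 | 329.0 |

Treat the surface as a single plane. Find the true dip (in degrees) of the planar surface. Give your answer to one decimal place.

34.0°

Two edge vectors: Point A→Point B = (338, -472, -130.7), Point A→Point C = (461, -321, 0.2).
Normal n = (Point A→Point B) × (Point A→Point C) = (-42049.1, -60320.3, 109094).
So ∂z/∂E = −n_x/n_z = 0.38544 and ∂z/∂N = −n_y/n_z = 0.55292.
Gradient magnitude |∇z| = √(a² + b²) = √(0.14856 + 0.30572) = 0.67401.
True dip = arctan(0.67401) = 34.0°, dipping toward SW (azimuth ≈ 215°).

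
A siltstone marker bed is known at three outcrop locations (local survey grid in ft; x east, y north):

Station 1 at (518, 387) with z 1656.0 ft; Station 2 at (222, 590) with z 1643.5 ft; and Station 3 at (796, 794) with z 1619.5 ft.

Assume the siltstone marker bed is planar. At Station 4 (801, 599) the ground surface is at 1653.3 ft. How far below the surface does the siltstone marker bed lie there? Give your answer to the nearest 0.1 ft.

Two edge vectors: Station 1→Station 2 = (-296, 203, -12.5), Station 1→Station 3 = (278, 407, -36.5).
Normal n = (Station 1→Station 2) × (Station 1→Station 3) = (-2322, -14279, -176906).
So ∂z/∂x = −n_x/n_z = −0.01313 and ∂z/∂y = −n_y/n_z = −0.08072.
Intercept c from Station 1: 1656 + 6.80 + 31.24 = 1694.04.
At (801, 599): z_contact = −10.51 − 48.35 + 1694.04 = 1635.17 ft.
Depth below ground = 1653.3 − 1635.17 = 18.1 ft.

18.1 ft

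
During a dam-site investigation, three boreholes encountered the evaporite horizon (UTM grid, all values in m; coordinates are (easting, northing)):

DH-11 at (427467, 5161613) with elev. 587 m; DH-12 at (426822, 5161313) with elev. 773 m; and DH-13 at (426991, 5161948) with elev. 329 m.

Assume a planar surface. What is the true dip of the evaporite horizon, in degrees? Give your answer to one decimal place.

35.4°

Two edge vectors: DH-11→DH-12 = (-645, -300, 186), DH-11→DH-13 = (-476, 335, -258).
Normal n = (DH-11→DH-12) × (DH-11→DH-13) = (15090, -254946, -358875).
So ∂z/∂E = −n_x/n_z = 0.04205 and ∂z/∂N = −n_y/n_z = −0.71040.
Gradient magnitude |∇z| = √(a² + b²) = √(0.00177 + 0.50467) = 0.71165.
True dip = arctan(0.71165) = 35.4°, dipping toward N (azimuth ≈ 357°).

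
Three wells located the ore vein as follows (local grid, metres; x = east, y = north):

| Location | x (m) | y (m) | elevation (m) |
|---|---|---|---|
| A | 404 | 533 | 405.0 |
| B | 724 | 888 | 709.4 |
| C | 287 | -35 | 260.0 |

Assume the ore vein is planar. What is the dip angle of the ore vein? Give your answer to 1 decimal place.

41.0°

Two edge vectors: A→B = (320, 355, 304.4), A→C = (-117, -568, -145).
Normal n = (A→B) × (A→C) = (121424.2, 10785.2, -140225).
So ∂z/∂x = −n_x/n_z = 0.86592 and ∂z/∂y = −n_y/n_z = 0.07691.
Gradient magnitude |∇z| = √(a² + b²) = √(0.74982 + 0.00592) = 0.86933.
True dip = arctan(0.86933) = 41.0°, dipping toward W (azimuth ≈ 265°).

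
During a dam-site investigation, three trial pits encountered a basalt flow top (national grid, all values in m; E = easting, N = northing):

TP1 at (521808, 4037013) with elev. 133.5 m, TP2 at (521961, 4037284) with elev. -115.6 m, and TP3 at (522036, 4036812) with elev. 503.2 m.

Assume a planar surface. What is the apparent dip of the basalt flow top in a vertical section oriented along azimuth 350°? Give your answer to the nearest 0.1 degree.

52.4°

Two edge vectors: TP1→TP2 = (153, 271, -249.1), TP1→TP3 = (228, -201, 369.7).
Normal n = (TP1→TP2) × (TP1→TP3) = (50119.6, -113358.9, -92541).
So ∂z/∂E = −n_x/n_z = 0.54159 and ∂z/∂N = −n_y/n_z = −1.22496.
Unit vector along 350° is (sin 350°, cos 350°) = (-0.1736, 0.9848).
Slope in that direction = a·(-0.1736) + b·(0.9848) = −1.30040.
Apparent dip = arctan|1.30040| = 52.4° (true dip is 53.3°, so apparent ≤ true as expected).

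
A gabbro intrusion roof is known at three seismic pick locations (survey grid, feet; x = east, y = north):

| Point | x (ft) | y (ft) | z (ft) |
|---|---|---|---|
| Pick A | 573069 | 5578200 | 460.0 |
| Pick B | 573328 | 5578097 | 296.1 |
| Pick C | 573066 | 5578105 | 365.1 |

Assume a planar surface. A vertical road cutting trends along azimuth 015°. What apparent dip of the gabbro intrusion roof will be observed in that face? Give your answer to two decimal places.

42.36°

Let the plane be z = a·x + b·y + c.
Pick B−Pick A: 259a − 103b = −163.9;  Pick C−Pick A: −3a − 95b = −94.9.
Solving gives a = −0.23263, b = 1.00629.
Unit vector along 015° is (sin 15°, cos 15°) = (0.2588, 0.9659).
Slope in that direction = a·(0.2588) + b·(0.9659) = 0.91180.
Apparent dip = arctan|0.91180| = 42.36° (true dip is 45.9°, so apparent ≤ true as expected).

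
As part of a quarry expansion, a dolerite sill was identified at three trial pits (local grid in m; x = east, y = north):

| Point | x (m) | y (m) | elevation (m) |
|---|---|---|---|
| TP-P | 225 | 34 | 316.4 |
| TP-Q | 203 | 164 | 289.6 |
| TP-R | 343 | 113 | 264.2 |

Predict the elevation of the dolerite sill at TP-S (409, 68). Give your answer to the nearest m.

Two edge vectors: TP-P→TP-Q = (-22, 130, -26.8), TP-P→TP-R = (118, 79, -52.2).
Normal n = (TP-P→TP-Q) × (TP-P→TP-R) = (-4668.8, -4310.8, -17078).
So ∂z/∂x = −n_x/n_z = −0.27338 and ∂z/∂y = −n_y/n_z = −0.25242.
Intercept c from TP-P: 316.4 + 61.51 + 8.58 = 386.49.
At (409, 68): z = −111.8 − 17.2 + 386.49 = 257.5 m.

258 m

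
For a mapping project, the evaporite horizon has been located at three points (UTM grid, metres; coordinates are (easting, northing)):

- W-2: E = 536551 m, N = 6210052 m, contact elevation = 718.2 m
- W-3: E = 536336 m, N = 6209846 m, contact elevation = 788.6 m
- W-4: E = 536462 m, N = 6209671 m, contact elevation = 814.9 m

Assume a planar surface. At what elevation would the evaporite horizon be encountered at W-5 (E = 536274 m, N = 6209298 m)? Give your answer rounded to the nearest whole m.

Let the plane be z = a·E + b·N + c.
W-3−W-2: −215a − 206b = 70.4;  W-4−W-2: −89a − 381b = 96.7.
Solving gives a = −0.10855759, b = −0.22844718.
Then c = 718.2 − a·536551 − b·6210052 = 1477633.73.
At (536274, 6209298): z = −58216.6 − 1418496.6 + 1477633.73 = 920.5 m.

921 m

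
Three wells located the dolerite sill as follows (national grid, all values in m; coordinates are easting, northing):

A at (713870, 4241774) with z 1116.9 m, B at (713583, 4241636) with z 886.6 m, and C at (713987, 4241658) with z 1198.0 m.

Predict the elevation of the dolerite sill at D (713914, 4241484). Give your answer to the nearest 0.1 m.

Two edge vectors: A→B = (-287, -138, -230.3), A→C = (117, -116, 81.1).
Normal n = (A→B) × (A→C) = (-37906.6, -3669.4, 49438).
So ∂z/∂easting = −n_x/n_z = 0.766750273 and ∂z/∂northing = −n_y/n_z = 0.074222258.
Intercept c from A: 1116.9 − 547360.02 − 314834.04 = −861077.16.
At (713914, 4241484): z = 547393.8 + 314812.5 − 861077.16 = 1129.1 m.

1129.1 m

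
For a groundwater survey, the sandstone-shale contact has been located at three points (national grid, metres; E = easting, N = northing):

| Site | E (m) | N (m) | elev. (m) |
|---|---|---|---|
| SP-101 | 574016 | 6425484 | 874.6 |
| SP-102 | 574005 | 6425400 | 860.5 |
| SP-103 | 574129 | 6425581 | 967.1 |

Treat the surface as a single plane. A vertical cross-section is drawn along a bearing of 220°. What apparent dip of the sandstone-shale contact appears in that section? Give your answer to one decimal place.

Let the plane be z = a·E + b·N + c.
SP-102−SP-101: −11a − 84b = −14.1;  SP-103−SP-101: 113a + 97b = 92.5.
Solving gives a = 0.75992, b = 0.06834.
Unit vector along 220° is (sin 220°, cos 220°) = (-0.6428, -0.7660).
Slope in that direction = a·(-0.6428) + b·(-0.7660) = −0.54082.
Apparent dip = arctan|0.54082| = 28.4° (true dip is 37.3°, so apparent ≤ true as expected).

28.4°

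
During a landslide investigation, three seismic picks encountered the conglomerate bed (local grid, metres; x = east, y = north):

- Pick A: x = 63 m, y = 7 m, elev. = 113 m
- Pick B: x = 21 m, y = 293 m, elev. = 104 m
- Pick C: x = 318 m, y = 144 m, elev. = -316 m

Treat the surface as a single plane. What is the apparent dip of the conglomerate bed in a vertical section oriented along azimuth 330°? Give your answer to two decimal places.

28.73°

Two edge vectors: Pick A→Pick B = (-42, 286, -9), Pick A→Pick C = (255, 137, -429).
Normal n = (Pick A→Pick B) × (Pick A→Pick C) = (-121461, -20313, -78684).
So ∂z/∂x = −n_x/n_z = −1.54366 and ∂z/∂y = −n_y/n_z = −0.25816.
Unit vector along 330° is (sin 330°, cos 330°) = (-0.5000, 0.8660).
Slope in that direction = a·(-0.5000) + b·(0.8660) = 0.54826.
Apparent dip = arctan|0.54826| = 28.73° (true dip is 57.4°, so apparent ≤ true as expected).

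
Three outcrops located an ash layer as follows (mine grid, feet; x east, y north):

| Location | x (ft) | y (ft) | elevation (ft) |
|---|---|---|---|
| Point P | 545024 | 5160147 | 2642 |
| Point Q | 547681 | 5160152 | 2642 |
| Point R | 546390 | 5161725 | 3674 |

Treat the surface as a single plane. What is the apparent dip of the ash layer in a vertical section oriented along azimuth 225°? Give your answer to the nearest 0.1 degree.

Two edge vectors: Point P→Point Q = (2657, 5, 0), Point P→Point R = (1366, 1578, 1032).
Normal n = (Point P→Point Q) × (Point P→Point R) = (5160, -2742024, 4185916).
So ∂z/∂x = −n_x/n_z = −0.00123 and ∂z/∂y = −n_y/n_z = 0.65506.
Unit vector along 225° is (sin 225°, cos 225°) = (-0.7071, -0.7071).
Slope in that direction = a·(-0.7071) + b·(-0.7071) = −0.46233.
Apparent dip = arctan|0.46233| = 24.8° (true dip is 33.2°, so apparent ≤ true as expected).

24.8°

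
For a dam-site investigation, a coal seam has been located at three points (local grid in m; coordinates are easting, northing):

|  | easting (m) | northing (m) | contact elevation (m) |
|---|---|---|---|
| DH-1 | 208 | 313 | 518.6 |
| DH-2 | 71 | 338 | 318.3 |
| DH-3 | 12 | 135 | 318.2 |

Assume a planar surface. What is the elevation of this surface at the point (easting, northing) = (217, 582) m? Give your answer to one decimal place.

422.7 m

Two edge vectors: DH-1→DH-2 = (-137, 25, -200.3), DH-1→DH-3 = (-196, -178, -200.4).
Normal n = (DH-1→DH-2) × (DH-1→DH-3) = (-40663.4, 11804, 29286).
So ∂z/∂easting = −n_x/n_z = 1.38849 and ∂z/∂northing = −n_y/n_z = −0.40306.
Intercept c from DH-1: 518.6 − 288.81 + 126.16 = 355.95.
At (217, 582): z = 301.3 − 234.6 + 355.95 = 422.7 m.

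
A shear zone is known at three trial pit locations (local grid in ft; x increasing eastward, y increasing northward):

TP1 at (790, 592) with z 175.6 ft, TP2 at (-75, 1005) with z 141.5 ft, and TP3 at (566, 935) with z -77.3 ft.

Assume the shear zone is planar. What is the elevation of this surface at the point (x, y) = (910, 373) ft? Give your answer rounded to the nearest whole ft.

348 ft

Two edge vectors: TP1→TP2 = (-865, 413, -34.1), TP1→TP3 = (-224, 343, -252.9).
Normal n = (TP1→TP2) × (TP1→TP3) = (-92751.4, -211120.1, -204183).
So ∂z/∂x = −n_x/n_z = −0.45426 and ∂z/∂y = −n_y/n_z = −1.03397.
Intercept c from TP1: 175.6 + 358.86 + 612.11 = 1146.58.
At (910, 373): z = −413.4 − 385.7 + 1146.58 = 347.5 ft.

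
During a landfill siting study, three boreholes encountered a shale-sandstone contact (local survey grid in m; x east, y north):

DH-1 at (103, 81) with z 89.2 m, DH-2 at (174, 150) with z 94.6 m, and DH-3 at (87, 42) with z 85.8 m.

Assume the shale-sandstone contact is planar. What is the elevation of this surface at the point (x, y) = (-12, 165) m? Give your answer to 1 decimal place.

Let the plane be z = a·x + b·y + c.
DH-2−DH-1: 71a + 69b = 5.4;  DH-3−DH-1: −16a − 39b = −3.4.
Solving gives a = −0.01441, b = 0.09309.
Then c = 89.2 − a·103 − b·81 = 83.14.
At (-12, 165): z = 0.2 + 15.4 + 83.14 = 98.7 m.

98.7 m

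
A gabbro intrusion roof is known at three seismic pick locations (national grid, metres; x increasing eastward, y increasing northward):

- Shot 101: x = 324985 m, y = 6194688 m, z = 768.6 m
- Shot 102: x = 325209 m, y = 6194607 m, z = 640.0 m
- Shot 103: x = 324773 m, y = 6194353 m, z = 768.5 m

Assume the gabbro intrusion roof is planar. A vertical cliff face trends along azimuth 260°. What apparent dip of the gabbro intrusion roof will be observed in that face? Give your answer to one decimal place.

22.2°

Let the plane be z = a·x + b·y + c.
Shot 102−Shot 101: 224a − 81b = −128.6;  Shot 103−Shot 101: −212a − 335b = −0.1.
Solving gives a = −0.46711, b = 0.29590.
Unit vector along 260° is (sin 260°, cos 260°) = (-0.9848, -0.1736).
Slope in that direction = a·(-0.9848) + b·(-0.1736) = 0.40863.
Apparent dip = arctan|0.40863| = 22.2° (true dip is 28.9°, so apparent ≤ true as expected).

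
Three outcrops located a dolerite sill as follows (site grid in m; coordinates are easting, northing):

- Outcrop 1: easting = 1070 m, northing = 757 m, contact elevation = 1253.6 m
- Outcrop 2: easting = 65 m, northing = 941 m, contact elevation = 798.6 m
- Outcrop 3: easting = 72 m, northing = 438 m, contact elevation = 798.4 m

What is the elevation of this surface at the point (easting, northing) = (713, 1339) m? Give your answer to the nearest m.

Let the plane be z = a·easting + b·northing + c.
Outcrop 2−Outcrop 1: −1005a + 184b = −455;  Outcrop 3−Outcrop 1: −998a − 319b = −455.2.
Solving gives a = 0.45397, b = 0.00672.
Then c = 1253.6 − a·1070 − b·757 = 762.77.
At (713, 1339): z = 323.7 + 9.0 + 762.77 = 1095.4 m.

1095 m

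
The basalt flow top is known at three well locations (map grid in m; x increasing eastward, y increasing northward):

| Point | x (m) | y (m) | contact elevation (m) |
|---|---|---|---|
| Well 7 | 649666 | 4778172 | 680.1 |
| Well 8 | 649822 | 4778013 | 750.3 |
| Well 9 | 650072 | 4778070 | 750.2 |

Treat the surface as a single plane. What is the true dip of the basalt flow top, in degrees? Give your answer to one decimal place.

Two edge vectors: Well 7→Well 8 = (156, -159, 70.2), Well 7→Well 9 = (406, -102, 70.1).
Normal n = (Well 7→Well 8) × (Well 7→Well 9) = (-3985.5, 17565.6, 48642).
So ∂z/∂x = −n_x/n_z = 0.08194 and ∂z/∂y = −n_y/n_z = −0.36112.
Gradient magnitude |∇z| = √(a² + b²) = √(0.00671 + 0.13041) = 0.37030.
True dip = arctan(0.37030) = 20.3°, dipping toward NNW (azimuth ≈ 347°).

20.3°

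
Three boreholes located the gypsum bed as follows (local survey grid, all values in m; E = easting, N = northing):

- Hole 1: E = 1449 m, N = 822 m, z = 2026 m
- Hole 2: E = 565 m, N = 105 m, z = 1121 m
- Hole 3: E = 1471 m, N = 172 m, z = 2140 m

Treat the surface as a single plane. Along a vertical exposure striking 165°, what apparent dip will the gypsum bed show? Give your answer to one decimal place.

23.1°

Let the plane be z = a·E + b·N + c.
Hole 2−Hole 1: −884a − 717b = −905;  Hole 3−Hole 1: 22a − 650b = 114.
Solving gives a = 1.13485, b = −0.13697.
Unit vector along 165° is (sin 165°, cos 165°) = (0.2588, -0.9659).
Slope in that direction = a·(0.2588) + b·(-0.9659) = 0.42603.
Apparent dip = arctan|0.42603| = 23.1° (true dip is 48.8°, so apparent ≤ true as expected).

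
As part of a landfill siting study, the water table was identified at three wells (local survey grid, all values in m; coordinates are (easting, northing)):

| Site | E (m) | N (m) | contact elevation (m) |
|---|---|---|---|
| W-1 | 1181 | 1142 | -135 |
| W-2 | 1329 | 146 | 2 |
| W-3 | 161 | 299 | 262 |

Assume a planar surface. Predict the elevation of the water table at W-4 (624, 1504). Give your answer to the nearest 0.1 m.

Two edge vectors: W-1→W-2 = (148, -996, 137), W-1→W-3 = (-1020, -843, 397).
Normal n = (W-1→W-2) × (W-1→W-3) = (-279921, -198496, -1140684).
So ∂z/∂E = −n_x/n_z = −0.245397 and ∂z/∂N = −n_y/n_z = −0.174015.
Intercept c from W-1: -135 + 289.81 + 198.73 = 353.54.
At (624, 1504): z = −153.1 − 261.7 + 353.54 = -61.3 m.

-61.3 m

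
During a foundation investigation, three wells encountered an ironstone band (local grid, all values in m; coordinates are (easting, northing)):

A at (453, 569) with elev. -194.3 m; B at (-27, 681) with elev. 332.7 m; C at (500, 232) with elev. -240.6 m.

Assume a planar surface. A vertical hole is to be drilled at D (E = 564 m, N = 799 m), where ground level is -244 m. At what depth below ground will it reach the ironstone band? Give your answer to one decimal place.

76.3 m

Let the plane be z = a·E + b·N + c.
B−A: −480a + 112b = 527;  C−A: 47a − 337b = −46.3.
Solving gives a = −1.10171, b = −0.01626.
Then c = -194.3 − a·453 − b·569 = 314.03.
At (564, 799): z_contact = −621.37 − 12.99 + 314.03 = -320.33 m.
Depth below ground = -244 − (-320.33) = 76.3 m.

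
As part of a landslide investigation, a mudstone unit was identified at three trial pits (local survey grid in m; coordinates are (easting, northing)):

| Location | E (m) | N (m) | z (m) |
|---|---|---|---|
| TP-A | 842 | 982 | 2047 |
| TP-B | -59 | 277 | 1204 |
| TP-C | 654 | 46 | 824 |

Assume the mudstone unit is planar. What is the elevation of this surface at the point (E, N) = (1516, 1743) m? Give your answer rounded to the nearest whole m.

2988 m

Two edge vectors: TP-A→TP-B = (-901, -705, -843), TP-A→TP-C = (-188, -936, -1223).
Normal n = (TP-A→TP-B) × (TP-A→TP-C) = (73167, -943439, 710796).
So ∂z/∂E = −n_x/n_z = −0.10294 and ∂z/∂N = −n_y/n_z = 1.32730.
Intercept c from TP-A: 2047 + 86.67 − 1303.41 = 830.26.
At (1516, 1743): z = −156.1 + 2313.5 + 830.26 = 2987.7 m.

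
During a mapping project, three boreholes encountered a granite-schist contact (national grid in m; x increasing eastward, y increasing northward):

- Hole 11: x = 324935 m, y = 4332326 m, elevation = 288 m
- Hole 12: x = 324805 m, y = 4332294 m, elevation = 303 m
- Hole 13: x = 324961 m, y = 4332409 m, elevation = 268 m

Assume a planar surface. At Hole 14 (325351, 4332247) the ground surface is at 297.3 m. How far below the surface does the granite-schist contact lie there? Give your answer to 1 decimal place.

Let the plane be z = a·x + b·y + c.
Hole 12−Hole 11: −130a − 32b = 15;  Hole 13−Hole 11: 26a + 83b = −20.
Solving gives a = −0.060755172, b = −0.221932115.
Then c = 288 − a·324935 − b·4332326 = 981511.75.
At (325351, 4332247): z_contact = −19766.76 − 961464.74 + 981511.75 = 280.26 m.
Depth below ground = 297.3 − 280.26 = 17.0 m.

17.0 m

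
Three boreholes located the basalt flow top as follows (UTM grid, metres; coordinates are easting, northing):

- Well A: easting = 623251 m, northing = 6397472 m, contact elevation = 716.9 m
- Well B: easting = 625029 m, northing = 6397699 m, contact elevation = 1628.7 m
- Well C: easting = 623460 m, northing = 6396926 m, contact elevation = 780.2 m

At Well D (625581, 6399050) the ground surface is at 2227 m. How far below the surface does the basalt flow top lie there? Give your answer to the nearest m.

217 m

Let the plane be z = a·easting + b·northing + c.
Well B−Well A: 1778a + 227b = 911.8;  Well C−Well A: 209a − 546b = 63.3.
Solving gives a = 0.50304096, b = 0.07662191.
Then c = 716.9 − a·623251 − b·6397472 = −802990.38.
At (625581, 6399050): z_contact = 314692.9 + 490307.4 − 802990.38 = 2009.9 m.
Depth below ground = 2227 − 2009.9 = 217 m.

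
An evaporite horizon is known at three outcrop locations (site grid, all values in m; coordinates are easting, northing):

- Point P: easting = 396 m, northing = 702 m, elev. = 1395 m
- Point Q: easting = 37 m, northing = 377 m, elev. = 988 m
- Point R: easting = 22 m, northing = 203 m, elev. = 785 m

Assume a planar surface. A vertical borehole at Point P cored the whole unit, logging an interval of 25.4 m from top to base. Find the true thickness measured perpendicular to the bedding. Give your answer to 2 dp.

16.56 m

Let the plane be z = a·easting + b·northing + c.
Point Q−Point P: −359a − 325b = −407;  Point R−Point P: −374a − 499b = −610.
Solving gives a = 0.08409, b = 1.15942.
|∇z| = √(a²+b²) = 1.16246, so dip δ = arctan(1.16246) = 49.30°.
True thickness = vertical thickness × cos δ = 25.4 × cos 49.30° = 16.56 m.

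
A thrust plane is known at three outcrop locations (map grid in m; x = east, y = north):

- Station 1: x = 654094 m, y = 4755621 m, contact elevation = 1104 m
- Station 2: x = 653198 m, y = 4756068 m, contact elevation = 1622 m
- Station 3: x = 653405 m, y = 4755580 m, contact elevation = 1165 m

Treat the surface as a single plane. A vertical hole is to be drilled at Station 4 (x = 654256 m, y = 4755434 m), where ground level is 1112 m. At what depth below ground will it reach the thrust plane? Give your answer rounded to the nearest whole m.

195 m

Let the plane be z = a·x + b·y + c.
Station 2−Station 1: −896a + 447b = 518;  Station 3−Station 1: −689a − 41b = 61.
Solving gives a = −0.14070881, b = 0.87678950.
Then c = 1104 − a·654094 − b·4755621 = −4076537.78.
At (654256, 4755434): z_contact = −92059.6 + 4169514.6 − 4076537.78 = 917.2 m.
Depth below ground = 1112 − 917.2 = 195 m.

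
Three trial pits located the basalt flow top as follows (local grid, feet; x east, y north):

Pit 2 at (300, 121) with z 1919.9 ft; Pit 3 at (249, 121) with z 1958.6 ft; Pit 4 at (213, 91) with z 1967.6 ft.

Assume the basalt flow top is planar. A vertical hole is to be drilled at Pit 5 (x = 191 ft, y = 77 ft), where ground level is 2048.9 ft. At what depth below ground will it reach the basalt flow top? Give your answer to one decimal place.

73.2 ft

Let the plane be z = a·x + b·y + c.
Pit 3−Pit 2: −51a + 0b = 38.7;  Pit 4−Pit 2: −87a − 30b = 47.7.
Solving gives a = −0.75882, b = 0.61059.
Then c = 1919.9 − a·300 − b·121 = 2073.67.
At (191, 77): z_contact = −144.94 + 47.02 + 2073.67 = 1975.75 ft.
Depth below ground = 2048.9 − 1975.75 = 73.2 ft.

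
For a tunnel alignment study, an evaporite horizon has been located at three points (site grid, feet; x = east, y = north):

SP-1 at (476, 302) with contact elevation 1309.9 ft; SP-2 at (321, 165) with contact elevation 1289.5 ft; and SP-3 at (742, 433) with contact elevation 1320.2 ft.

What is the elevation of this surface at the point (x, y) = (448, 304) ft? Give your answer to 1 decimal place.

Let the plane be z = a·x + b·y + c.
SP-2−SP-1: −155a − 137b = −20.4;  SP-3−SP-1: 266a + 131b = 10.3.
Solving gives a = −0.07816, b = 0.23734.
Then c = 1309.9 − a·476 − b·302 = 1275.43.
At (448, 304): z = −35.0 + 72.2 + 1275.43 = 1312.6 ft.

1312.6 ft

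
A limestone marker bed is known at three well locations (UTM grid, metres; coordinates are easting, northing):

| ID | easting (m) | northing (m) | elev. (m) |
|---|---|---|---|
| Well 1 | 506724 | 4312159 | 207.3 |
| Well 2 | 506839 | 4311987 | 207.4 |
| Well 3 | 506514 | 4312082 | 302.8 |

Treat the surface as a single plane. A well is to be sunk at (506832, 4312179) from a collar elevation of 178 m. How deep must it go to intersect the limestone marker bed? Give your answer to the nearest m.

15 m

Let the plane be z = a·easting + b·northing + c.
Well 2−Well 1: 115a − 172b = 0.1;  Well 3−Well 1: −210a − 77b = 95.5.
Solving gives a = −0.36505392, b = −0.24465814.
Then c = 207.3 − a·506724 − b·4312159 = 1240193.70.
At (506832, 4312179): z_contact = −185021.0 − 1055009.7 + 1240193.70 = 163.0 m.
Depth below ground = 178 − 163.0 = 15 m.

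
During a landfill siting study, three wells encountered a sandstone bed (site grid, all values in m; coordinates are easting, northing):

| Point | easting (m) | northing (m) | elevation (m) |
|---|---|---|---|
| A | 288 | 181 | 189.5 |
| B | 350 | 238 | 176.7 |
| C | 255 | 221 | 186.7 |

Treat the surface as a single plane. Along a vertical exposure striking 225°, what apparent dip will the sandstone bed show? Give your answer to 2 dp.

8.74°

Two edge vectors: A→B = (62, 57, -12.8), A→C = (-33, 40, -2.8).
Normal n = (A→B) × (A→C) = (352.4, 596, 4361).
So ∂z/∂easting = −n_x/n_z = −0.08081 and ∂z/∂northing = −n_y/n_z = −0.13667.
Unit vector along 225° is (sin 225°, cos 225°) = (-0.7071, -0.7071).
Slope in that direction = a·(-0.7071) + b·(-0.7071) = 0.15378.
Apparent dip = arctan|0.15378| = 8.74° (true dip is 9.0°, so apparent ≤ true as expected).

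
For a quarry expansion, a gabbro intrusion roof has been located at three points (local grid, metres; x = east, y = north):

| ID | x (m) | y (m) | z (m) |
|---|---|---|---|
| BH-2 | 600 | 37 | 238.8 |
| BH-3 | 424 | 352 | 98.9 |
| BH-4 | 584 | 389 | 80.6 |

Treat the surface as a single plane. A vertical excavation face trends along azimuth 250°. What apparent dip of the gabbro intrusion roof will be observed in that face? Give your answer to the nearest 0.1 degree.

Let the plane be z = a·x + b·y + c.
BH-3−BH-2: −176a + 315b = −139.9;  BH-4−BH-2: −16a + 352b = −158.2.
Solving gives a = −0.01034, b = −0.44990.
Unit vector along 250° is (sin 250°, cos 250°) = (-0.9397, -0.3420).
Slope in that direction = a·(-0.9397) + b·(-0.3420) = 0.16359.
Apparent dip = arctan|0.16359| = 9.3° (true dip is 24.2°, so apparent ≤ true as expected).

9.3°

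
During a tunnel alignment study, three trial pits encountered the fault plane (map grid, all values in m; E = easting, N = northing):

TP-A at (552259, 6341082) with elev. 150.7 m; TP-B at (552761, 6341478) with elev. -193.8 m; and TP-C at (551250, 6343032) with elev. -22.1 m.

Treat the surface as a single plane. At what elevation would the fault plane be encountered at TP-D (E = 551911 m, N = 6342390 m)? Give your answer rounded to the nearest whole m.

-109 m

Let the plane be z = a·E + b·N + c.
TP-B−TP-A: 502a + 396b = −344.5;  TP-C−TP-A: −1009a + 1950b = −172.8.
Solving gives a = −0.43769456, b = −0.31509426.
Then c = 150.7 − a·552259 − b·6341082 = 2239910.03.
At (551911, 6342390): z = −241568.4 − 1998450.7 + 2239910.03 = -109.1 m.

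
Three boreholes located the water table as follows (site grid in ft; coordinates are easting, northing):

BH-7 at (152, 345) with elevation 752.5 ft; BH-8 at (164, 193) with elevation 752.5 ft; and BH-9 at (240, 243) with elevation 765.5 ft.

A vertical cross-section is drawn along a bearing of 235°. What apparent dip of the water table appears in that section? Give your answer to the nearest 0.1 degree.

Let the plane be z = a·easting + b·northing + c.
BH-8−BH-7: 12a − 152b = 0;  BH-9−BH-7: 88a − 102b = 13.
Solving gives a = 0.16261, b = 0.01284.
Unit vector along 235° is (sin 235°, cos 235°) = (-0.8192, -0.5736).
Slope in that direction = a·(-0.8192) + b·(-0.5736) = −0.14056.
Apparent dip = arctan|0.14056| = 8.0° (true dip is 9.3°, so apparent ≤ true as expected).

8.0°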